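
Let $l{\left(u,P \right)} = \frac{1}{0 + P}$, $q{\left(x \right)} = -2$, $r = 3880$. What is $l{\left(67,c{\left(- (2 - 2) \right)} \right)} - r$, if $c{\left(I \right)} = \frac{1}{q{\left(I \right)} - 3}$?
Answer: $-3885$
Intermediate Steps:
$c{\left(I \right)} = - \frac{1}{5}$ ($c{\left(I \right)} = \frac{1}{-2 - 3} = \frac{1}{-5} = - \frac{1}{5}$)
$l{\left(u,P \right)} = \frac{1}{P}$
$l{\left(67,c{\left(- (2 - 2) \right)} \right)} - r = \frac{1}{- \frac{1}{5}} - 3880 = -5 - 3880 = -3885$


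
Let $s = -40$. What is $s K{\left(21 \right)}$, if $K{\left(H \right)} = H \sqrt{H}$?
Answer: $- 840 \sqrt{21} \approx -3849.4$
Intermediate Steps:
$K{\left(H \right)} = H^{\frac{3}{2}}$
$s K{\left(21 \right)} = - 40 \cdot 21^{\frac{3}{2}} = - 40 \cdot 21 \sqrt{21} = - 840 \sqrt{21}$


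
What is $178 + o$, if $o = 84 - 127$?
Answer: $135$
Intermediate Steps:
$o = -43$
$178 + o = 178 - 43 = 135$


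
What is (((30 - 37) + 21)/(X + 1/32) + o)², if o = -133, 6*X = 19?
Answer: 1559223169/94249 ≈ 16544.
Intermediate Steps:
X = 19/6 (X = (⅙)*19 = 19/6 ≈ 3.1667)
(((30 - 37) + 21)/(X + 1/32) + o)² = (((30 - 37) + 21)/(19/6 + 1/32) - 133)² = ((-7 + 21)/(19/6 + 1/32) - 133)² = (14/(307/96) - 133)² = (14*(96/307) - 133)² = (1344/307 - 133)² = (-39487/307)² = 1559223169/94249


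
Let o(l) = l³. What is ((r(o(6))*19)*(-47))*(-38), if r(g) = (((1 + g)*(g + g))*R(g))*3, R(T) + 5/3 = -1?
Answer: -25448871168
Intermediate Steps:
R(T) = -8/3 (R(T) = -5/3 - 1 = -8/3)
r(g) = -16*g*(1 + g) (r(g) = (((1 + g)*(g + g))*(-8/3))*3 = (((1 + g)*(2*g))*(-8/3))*3 = ((2*g*(1 + g))*(-8/3))*3 = -16*g*(1 + g)/3*3 = -16*g*(1 + g))
((r(o(6))*19)*(-47))*(-38) = ((-16*6³*(1 + 6³)*19)*(-47))*(-38) = ((-16*216*(1 + 216)*19)*(-47))*(-38) = ((-16*216*217*19)*(-47))*(-38) = (-749952*19*(-47))*(-38) = -14249088*(-47)*(-38) = 669707136*(-38) = -25448871168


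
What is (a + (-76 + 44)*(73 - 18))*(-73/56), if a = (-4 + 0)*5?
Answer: 32485/14 ≈ 2320.4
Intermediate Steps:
a = -20 (a = -4*5 = -20)
(a + (-76 + 44)*(73 - 18))*(-73/56) = (-20 + (-76 + 44)*(73 - 18))*(-73/56) = (-20 - 32*55)*(-73*1/56) = (-20 - 1760)*(-73/56) = -1780*(-73/56) = 32485/14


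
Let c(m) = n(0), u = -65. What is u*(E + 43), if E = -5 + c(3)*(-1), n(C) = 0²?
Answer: -2470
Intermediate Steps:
n(C) = 0
c(m) = 0
E = -5 (E = -5 + 0*(-1) = -5 + 0 = -5)
u*(E + 43) = -65*(-5 + 43) = -65*38 = -2470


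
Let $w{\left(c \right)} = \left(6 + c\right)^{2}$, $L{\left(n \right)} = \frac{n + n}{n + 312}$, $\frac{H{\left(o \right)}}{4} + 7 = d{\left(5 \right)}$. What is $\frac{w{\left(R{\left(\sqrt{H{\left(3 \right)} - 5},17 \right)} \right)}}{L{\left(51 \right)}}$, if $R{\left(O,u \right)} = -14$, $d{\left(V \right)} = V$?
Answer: $\frac{3872}{17} \approx 227.76$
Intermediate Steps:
$H{\left(o \right)} = -8$ ($H{\left(o \right)} = -28 + 4 \cdot 5 = -28 + 20 = -8$)
$L{\left(n \right)} = \frac{2 n}{312 + n}$
$\frac{w{\left(R{\left(\sqrt{H{\left(3 \right)} - 5},17 \right)} \right)}}{L{\left(51 \right)}} = \frac{\left(6 - 14\right)^{2}}{2 \cdot 51 \frac{1}{312 + 51}} = \frac{\left(-8\right)^{2}}{2 \cdot 51 \cdot \frac{1}{363}} = \frac{64}{2 \cdot 51 \cdot \frac{1}{363}} = \frac{64}{\frac{34}{121}} = 64 \cdot \frac{121}{34} = \frac{3872}{17}$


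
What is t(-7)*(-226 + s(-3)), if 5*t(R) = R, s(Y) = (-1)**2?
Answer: 315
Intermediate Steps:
s(Y) = 1
t(R) = R/5
t(-7)*(-226 + s(-3)) = ((1/5)*(-7))*(-226 + 1) = -7/5*(-225) = 315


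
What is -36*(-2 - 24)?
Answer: 936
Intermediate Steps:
-36*(-2 - 24) = -36*(-26) = 936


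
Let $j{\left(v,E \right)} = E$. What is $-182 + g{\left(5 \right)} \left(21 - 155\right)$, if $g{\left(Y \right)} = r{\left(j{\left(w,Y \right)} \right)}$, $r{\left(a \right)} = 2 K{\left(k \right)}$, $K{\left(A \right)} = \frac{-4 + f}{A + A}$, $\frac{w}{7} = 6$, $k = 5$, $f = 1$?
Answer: $- \frac{508}{5} \approx -101.6$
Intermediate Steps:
$w = 42$ ($w = 7 \cdot 6 = 42$)
$K{\left(A \right)} = - \frac{3}{2 A}$ ($K{\left(A \right)} = \frac{-4 + 1}{A + A} = - \frac{3}{2 A}$)
$r{\left(a \right)} = - \frac{3}{5}$ ($r{\left(a \right)} = 2 \left(- \frac{3}{2 \cdot 5}\right) = 2 \left(\left(- \frac{3}{2}\right) \frac{1}{5}\right) = 2 \left(- \frac{3}{10}\right) = - \frac{3}{5}$)
$g{\left(Y \right)} = - \frac{3}{5}$
$-182 + g{\left(5 \right)} \left(21 - 155\right) = -182 - \frac{3 \left(21 - 155\right)}{5} = -182 - - \frac{402}{5} = -182 + \frac{402}{5} = - \frac{508}{5}$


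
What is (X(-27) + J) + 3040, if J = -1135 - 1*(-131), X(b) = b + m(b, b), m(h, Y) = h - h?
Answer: 2009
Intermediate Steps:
m(h, Y) = 0
X(b) = b (X(b) = b + 0 = b)
J = -1004 (J = -1135 + 131 = -1004)
(X(-27) + J) + 3040 = (-27 - 1004) + 3040 = -1031 + 3040 = 2009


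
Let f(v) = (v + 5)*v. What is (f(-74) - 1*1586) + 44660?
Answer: 48180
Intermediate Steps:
f(v) = v*(5 + v) (f(v) = (5 + v)*v = v*(5 + v))
(f(-74) - 1*1586) + 44660 = (-74*(5 - 74) - 1*1586) + 44660 = (-74*(-69) - 1586) + 44660 = (5106 - 1586) + 44660 = 3520 + 44660 = 48180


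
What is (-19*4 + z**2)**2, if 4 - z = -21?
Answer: 301401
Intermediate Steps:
z = 25 (z = 4 - 1*(-21) = 4 + 21 = 25)
(-19*4 + z**2)**2 = (-19*4 + 25**2)**2 = (-76 + 625)**2 = 549**2 = 301401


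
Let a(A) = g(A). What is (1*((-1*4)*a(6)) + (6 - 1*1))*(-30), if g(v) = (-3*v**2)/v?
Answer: -2310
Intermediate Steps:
g(v) = -3*v
a(A) = -3*A
(1*((-1*4)*a(6)) + (6 - 1*1))*(-30) = (1*((-1*4)*(-3*6)) + (6 - 1*1))*(-30) = (1*(-4*(-18)) + (6 - 1))*(-30) = (1*72 + 5)*(-30) = (72 + 5)*(-30) = 77*(-30) = -2310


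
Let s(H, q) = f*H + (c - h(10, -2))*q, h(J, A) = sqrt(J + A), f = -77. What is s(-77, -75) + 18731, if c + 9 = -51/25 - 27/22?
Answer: 562761/22 + 150*sqrt(2) ≈ 25792.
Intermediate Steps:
c = -6747/550 (c = -9 + (-51/25 - 27/22) = -9 - 1797/550 = -6747/550 ≈ -12.267)
h(J, A) = sqrt(A + J)
s(H, q) = -77*H + q*(-6747/550 - 2*sqrt(2)) (s(H, q) = -77*H + (-6747/550 - sqrt(-2 + 10))*q = -77*H + (-6747/550 - sqrt(8))*q = -77*H + (-6747/550 - 2*sqrt(2))*q = -77*H + q*(-6747/550 - 2*sqrt(2)))
s(-77, -75) + 18731 = (-77*(-77) - 6747/550*(-75) - 2*(-75)*sqrt(2)) + 18731 = (5929 + 20241/22 + 150*sqrt(2)) + 18731 = (150679/22 + 150*sqrt(2)) + 18731 = 562761/22 + 150*sqrt(2)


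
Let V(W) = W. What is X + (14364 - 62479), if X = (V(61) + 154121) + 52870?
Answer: 158937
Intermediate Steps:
X = 207052 (X = (61 + 154121) + 52870 = 154182 + 52870 = 207052)
X + (14364 - 62479) = 207052 + (14364 - 62479) = 207052 - 48115 = 158937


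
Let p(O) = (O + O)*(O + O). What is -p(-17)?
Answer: -1156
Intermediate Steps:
p(O) = 4*O² (p(O) = (2*O)*(2*O) = 4*O²)
-p(-17) = -4*(-17)² = -4*289 = -1*1156 = -1156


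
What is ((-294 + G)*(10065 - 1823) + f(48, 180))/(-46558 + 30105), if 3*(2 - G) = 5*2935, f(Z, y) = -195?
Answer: 128171927/49359 ≈ 2596.7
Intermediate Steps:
G = -14669/3 (G = 2 - 5*2935/3 = 2 - ⅓*14675 = 2 - 14675/3 = -14669/3 ≈ -4889.7)
((-294 + G)*(10065 - 1823) + f(48, 180))/(-46558 + 30105) = ((-294 - 14669/3)*(10065 - 1823) - 195)/(-46558 + 30105) = (-15551/3*8242 - 195)/(-16453) = (-128171342/3 - 195)*(-1/16453) = -128171927/3*(-1/16453) = 128171927/49359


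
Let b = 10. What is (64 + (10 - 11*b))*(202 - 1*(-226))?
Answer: -15408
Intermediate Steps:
(64 + (10 - 11*b))*(202 - 1*(-226)) = (64 + (10 - 11*10))*(202 - 1*(-226)) = (64 + (10 - 110))*(202 + 226) = (64 - 100)*428 = -36*428 = -15408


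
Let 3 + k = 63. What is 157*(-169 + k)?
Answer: -17113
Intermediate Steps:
k = 60 (k = -3 + 63 = 60)
157*(-169 + k) = 157*(-169 + 60) = 157*(-109) = -17113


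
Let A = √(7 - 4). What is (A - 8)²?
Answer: (8 - √3)² ≈ 39.287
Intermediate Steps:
A = √3 ≈ 1.7320
(A - 8)² = (√3 - 8)² = (-8 + √3)²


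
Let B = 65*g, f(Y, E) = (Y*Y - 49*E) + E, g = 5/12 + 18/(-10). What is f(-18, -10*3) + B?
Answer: 20089/12 ≈ 1674.1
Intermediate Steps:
g = -83/60 (g = 5*(1/12) + 18*(-1/10) = 5/12 - 9/5 = -83/60 ≈ -1.3833)
f(Y, E) = Y**2 - 48*E (f(Y, E) = (Y**2 - 49*E) + E = Y**2 - 48*E)
B = -1079/12 (B = 65*(-83/60) = -1079/12 ≈ -89.917)
f(-18, -10*3) + B = ((-18)**2 - (-480)*3) - 1079/12 = (324 - 48*(-30)) - 1079/12 = (324 + 1440) - 1079/12 = 1764 - 1079/12 = 20089/12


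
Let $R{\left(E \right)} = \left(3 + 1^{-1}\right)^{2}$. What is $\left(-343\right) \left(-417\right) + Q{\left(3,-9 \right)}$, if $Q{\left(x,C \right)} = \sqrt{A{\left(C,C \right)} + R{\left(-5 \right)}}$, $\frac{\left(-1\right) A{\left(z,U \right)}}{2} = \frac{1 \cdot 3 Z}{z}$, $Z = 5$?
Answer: $143031 + \frac{\sqrt{174}}{3} \approx 1.4304 \cdot 10^{5}$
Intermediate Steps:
$A{\left(z,U \right)} = - \frac{30}{z}$ ($A{\left(z,U \right)} = - 2 \frac{1 \cdot 3 \cdot 5}{z} = - 2 \frac{3 \cdot 5}{z} = - 2 \frac{15}{z} = - \frac{30}{z}$)
$R{\left(E \right)} = 16$ ($R{\left(E \right)} = \left(3 + 1\right)^{2} = 4^{2} = 16$)
$Q{\left(x,C \right)} = \sqrt{16 - \frac{30}{C}}$ ($Q{\left(x,C \right)} = \sqrt{- \frac{30}{C} + 16} = \sqrt{16 - \frac{30}{C}}$)
$\left(-343\right) \left(-417\right) + Q{\left(3,-9 \right)} = \left(-343\right) \left(-417\right) + \sqrt{16 - \frac{30}{-9}} = 143031 + \sqrt{16 - - \frac{10}{3}} = 143031 + \sqrt{16 + \frac{10}{3}} = 143031 + \sqrt{\frac{58}{3}} = 143031 + \frac{\sqrt{174}}{3}$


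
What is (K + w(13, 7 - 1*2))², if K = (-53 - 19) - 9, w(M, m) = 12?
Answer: 4761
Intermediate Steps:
K = -81 (K = -72 - 9 = -81)
(K + w(13, 7 - 1*2))² = (-81 + 12)² = (-69)² = 4761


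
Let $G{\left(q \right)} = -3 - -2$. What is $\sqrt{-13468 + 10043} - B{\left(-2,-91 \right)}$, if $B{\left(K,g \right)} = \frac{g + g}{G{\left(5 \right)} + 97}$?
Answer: $\frac{91}{48} + 5 i \sqrt{137} \approx 1.8958 + 58.523 i$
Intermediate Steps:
$G{\left(q \right)} = -1$ ($G{\left(q \right)} = -3 + 2 = -1$)
$B{\left(K,g \right)} = \frac{g}{48}$ ($B{\left(K,g \right)} = \frac{g + g}{-1 + 97} = \frac{2 g}{96} = 2 g \frac{1}{96} = \frac{g}{48}$)
$\sqrt{-13468 + 10043} - B{\left(-2,-91 \right)} = \sqrt{-13468 + 10043} - \frac{1}{48} \left(-91\right) = \sqrt{-3425} - - \frac{91}{48} = 5 i \sqrt{137} + \frac{91}{48} = \frac{91}{48} + 5 i \sqrt{137}$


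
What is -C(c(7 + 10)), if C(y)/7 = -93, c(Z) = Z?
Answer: 651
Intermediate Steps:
C(y) = -651 (C(y) = 7*(-93) = -651)
-C(c(7 + 10)) = -1*(-651) = 651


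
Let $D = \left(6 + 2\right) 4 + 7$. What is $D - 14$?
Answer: $25$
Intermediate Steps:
$D = 39$ ($D = 8 \cdot 4 + 7 = 32 + 7 = 39$)
$D - 14 = 39 - 14 = 25$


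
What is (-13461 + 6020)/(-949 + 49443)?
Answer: -7441/48494 ≈ -0.15344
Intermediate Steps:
(-13461 + 6020)/(-949 + 49443) = -7441/48494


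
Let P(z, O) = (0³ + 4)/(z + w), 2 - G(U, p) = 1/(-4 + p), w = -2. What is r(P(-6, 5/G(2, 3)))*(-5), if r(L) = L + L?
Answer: 5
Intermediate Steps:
G(U, p) = 2 - 1/(-4 + p)
P(z, O) = 4/(-2 + z) (P(z, O) = (0³ + 4)/(z - 2) = (0 + 4)/(-2 + z) = 4/(-2 + z))
r(L) = 2*L
r(P(-6, 5/G(2, 3)))*(-5) = (2*(4/(-2 - 6)))*(-5) = (2*(4/(-8)))*(-5) = (2*(4*(-⅛)))*(-5) = (2*(-½))*(-5) = -1*(-5) = 5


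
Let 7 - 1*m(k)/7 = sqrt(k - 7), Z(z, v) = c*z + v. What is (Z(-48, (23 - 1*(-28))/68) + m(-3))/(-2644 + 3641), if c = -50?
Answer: 9799/3988 - 7*I*sqrt(10)/997 ≈ 2.4571 - 0.022203*I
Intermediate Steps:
Z(z, v) = v - 50*z (Z(z, v) = -50*z + v = v - 50*z)
m(k) = 49 - 7*sqrt(-7 + k) (m(k) = 49 - 7*sqrt(k - 7) = 49 - 7*sqrt(-7 + k))
(Z(-48, (23 - 1*(-28))/68) + m(-3))/(-2644 + 3641) = (((23 - 1*(-28))/68 - 50*(-48)) + (49 - 7*sqrt(-7 - 3)))/(-2644 + 3641) = (((23 + 28)*(1/68) + 2400) + (49 - 7*I*sqrt(10)))/997 = ((51*(1/68) + 2400) + (49 - 7*I*sqrt(10)))*(1/997) = ((3/4 + 2400) + (49 - 7*I*sqrt(10)))*(1/997) = (9603/4 + (49 - 7*I*sqrt(10)))*(1/997) = (9799/4 - 7*I*sqrt(10))*(1/997) = 9799/3988 - 7*I*sqrt(10)/997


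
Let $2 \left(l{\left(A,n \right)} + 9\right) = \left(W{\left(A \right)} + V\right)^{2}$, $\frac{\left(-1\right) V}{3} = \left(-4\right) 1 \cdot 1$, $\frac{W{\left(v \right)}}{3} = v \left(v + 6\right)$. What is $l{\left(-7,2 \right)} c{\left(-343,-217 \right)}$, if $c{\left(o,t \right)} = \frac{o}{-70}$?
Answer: $\frac{52479}{20} \approx 2623.9$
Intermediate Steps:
$W{\left(v \right)} = 3 v \left(6 + v\right)$ ($W{\left(v \right)} = 3 v \left(v + 6\right) = 3 v \left(6 + v\right)$)
$V = 12$ ($V = - 3 \left(-4\right) 1 \cdot 1 = - 3 \left(\left(-4\right) 1\right) = \left(-3\right) \left(-4\right) = 12$)
$c{\left(o,t \right)} = - \frac{o}{70}$ ($c{\left(o,t \right)} = o \left(- \frac{1}{70}\right) = - \frac{o}{70}$)
$l{\left(A,n \right)} = -9 + \frac{\left(12 + 3 A \left(6 + A\right)\right)^{2}}{2}$ ($l{\left(A,n \right)} = -9 + \frac{\left(3 A \left(6 + A\right) + 12\right)^{2}}{2} = -9 + \frac{\left(12 + 3 A \left(6 + A\right)\right)^{2}}{2}$)
$l{\left(-7,2 \right)} c{\left(-343,-217 \right)} = \left(-9 + \frac{9 \left(4 - 7 \left(6 - 7\right)\right)^{2}}{2}\right) \left(\left(- \frac{1}{70}\right) \left(-343\right)\right) = \left(-9 + \frac{9 \left(4 - -7\right)^{2}}{2}\right) \frac{49}{10} = \left(-9 + \frac{9 \left(4 + 7\right)^{2}}{2}\right) \frac{49}{10} = \left(-9 + \frac{9 \cdot 11^{2}}{2}\right) \frac{49}{10} = \left(-9 + \frac{9}{2} \cdot 121\right) \frac{49}{10} = \left(-9 + \frac{1089}{2}\right) \frac{49}{10} = \frac{1071}{2} \cdot \frac{49}{10} = \frac{52479}{20}$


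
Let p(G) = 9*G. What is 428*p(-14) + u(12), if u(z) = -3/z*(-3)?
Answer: -215709/4 ≈ -53927.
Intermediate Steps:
u(z) = 9/z
428*p(-14) + u(12) = 428*(9*(-14)) + 9/12 = 428*(-126) + 9*(1/12) = -53928 + ¾ = -215709/4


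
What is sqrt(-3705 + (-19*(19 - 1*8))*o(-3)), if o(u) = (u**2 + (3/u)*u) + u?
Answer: 7*I*sqrt(114) ≈ 74.74*I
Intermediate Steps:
o(u) = 3 + u + u**2 (o(u) = (u**2 + 3) + u = (3 + u**2) + u = 3 + u + u**2)
sqrt(-3705 + (-19*(19 - 1*8))*o(-3)) = sqrt(-3705 + (-19*(19 - 1*8))*(3 - 3 + (-3)**2)) = sqrt(-3705 + (-19*(19 - 8))*(3 - 3 + 9)) = sqrt(-3705 - 19*11*9) = sqrt(-3705 - 209*9) = sqrt(-3705 - 1881) = sqrt(-5586) = 7*I*sqrt(114)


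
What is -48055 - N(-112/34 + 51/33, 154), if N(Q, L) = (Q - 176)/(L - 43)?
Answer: -997444396/20757 ≈ -48053.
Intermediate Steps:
N(Q, L) = (-176 + Q)/(-43 + L)
-48055 - N(-112/34 + 51/33, 154) = -48055 - (-176 + (-112/34 + 51/33))/(-43 + 154) = -48055 - (-176 + (-112*1/34 + 51*(1/33)))/111 = -48055 - (-176 + (-56/17 + 17/11))/111 = -48055 - (-176 - 327/187)/111 = -48055 - (-33239)/(111*187) = -48055 - 1*(-33239/20757) = -48055 + 33239/20757 = -997444396/20757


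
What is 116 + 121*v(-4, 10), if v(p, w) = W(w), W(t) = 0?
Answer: 116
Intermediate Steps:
v(p, w) = 0
116 + 121*v(-4, 10) = 116 + 121*0 = 116 + 0 = 116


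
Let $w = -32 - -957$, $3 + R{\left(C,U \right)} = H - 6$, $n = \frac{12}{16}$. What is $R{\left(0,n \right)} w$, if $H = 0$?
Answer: $-8325$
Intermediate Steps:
$n = \frac{3}{4}$ ($n = 12 \cdot \frac{1}{16} = \frac{3}{4} \approx 0.75$)
$R{\left(C,U \right)} = -9$ ($R{\left(C,U \right)} = -3 + \left(0 - 6\right) = -3 - 6 = -9$)
$w = 925$ ($w = -32 + 957 = 925$)
$R{\left(0,n \right)} w = \left(-9\right) 925 = -8325$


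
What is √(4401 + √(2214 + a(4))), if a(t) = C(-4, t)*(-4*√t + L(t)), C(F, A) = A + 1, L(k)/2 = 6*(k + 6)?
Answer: √(4401 + √2774) ≈ 66.736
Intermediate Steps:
L(k) = 72 + 12*k (L(k) = 2*(6*(k + 6)) = 2*(6*(6 + k)) = 2*(36 + 6*k) = 72 + 12*k)
C(F, A) = 1 + A
a(t) = (1 + t)*(72 - 4*√t + 12*t) (a(t) = (1 + t)*(-4*√t + (72 + 12*t)) = (1 + t)*(72 - 4*√t + 12*t))
√(4401 + √(2214 + a(4))) = √(4401 + √(2214 + 4*(1 + 4)*(18 - √4 + 3*4))) = √(4401 + √(2214 + 4*5*(18 - 1*2 + 12))) = √(4401 + √(2214 + 4*5*(18 - 2 + 12))) = √(4401 + √(2214 + 4*5*28)) = √(4401 + √(2214 + 560)) = √(4401 + √2774)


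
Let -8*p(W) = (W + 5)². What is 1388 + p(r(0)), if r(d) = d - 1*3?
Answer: 2775/2 ≈ 1387.5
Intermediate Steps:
r(d) = -3 + d (r(d) = d - 3 = -3 + d)
p(W) = -(5 + W)²/8 (p(W) = -(W + 5)²/8 = -(5 + W)²/8)
1388 + p(r(0)) = 1388 - (5 + (-3 + 0))²/8 = 1388 - (5 - 3)²/8 = 1388 - ⅛*2² = 1388 - ⅛*4 = 1388 - ½ = 2775/2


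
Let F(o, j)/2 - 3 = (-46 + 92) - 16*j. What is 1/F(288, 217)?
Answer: -1/6846 ≈ -0.00014607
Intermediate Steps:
F(o, j) = 98 - 32*j (F(o, j) = 6 + 2*((-46 + 92) - 16*j) = 6 + 2*(46 - 16*j) = 6 + (92 - 32*j) = 98 - 32*j)
1/F(288, 217) = 1/(98 - 32*217) = 1/(98 - 6944) = 1/(-6846) = -1/6846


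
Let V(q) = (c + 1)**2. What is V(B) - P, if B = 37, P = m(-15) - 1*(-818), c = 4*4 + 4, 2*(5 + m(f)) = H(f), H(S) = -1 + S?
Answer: -364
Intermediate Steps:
m(f) = -11/2 + f/2 (m(f) = -5 + (-1 + f)/2 = -5 + (-1/2 + f/2) = -11/2 + f/2)
c = 20 (c = 16 + 4 = 20)
P = 805 (P = (-11/2 + (1/2)*(-15)) - 1*(-818) = (-11/2 - 15/2) + 818 = -13 + 818 = 805)
V(q) = 441 (V(q) = (20 + 1)**2 = 21**2 = 441)
V(B) - P = 441 - 1*805 = 441 - 805 = -364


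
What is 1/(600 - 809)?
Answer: -1/209 ≈ -0.0047847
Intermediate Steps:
1/(600 - 809) = 1/(-209) = -1/209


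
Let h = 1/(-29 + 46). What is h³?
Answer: 1/4913 ≈ 0.00020354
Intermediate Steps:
h = 1/17 ≈ 0.058824
h³ = (1/17)³ = 1/4913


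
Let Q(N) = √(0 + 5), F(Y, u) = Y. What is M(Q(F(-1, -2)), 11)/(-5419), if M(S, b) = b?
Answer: -11/5419 ≈ -0.0020299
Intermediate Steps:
Q(N) = √5
M(Q(F(-1, -2)), 11)/(-5419) = 11/(-5419) = 11*(-1/5419) = -11/5419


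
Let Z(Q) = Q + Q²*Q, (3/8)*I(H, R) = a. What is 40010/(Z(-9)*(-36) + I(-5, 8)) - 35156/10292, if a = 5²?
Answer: -196719533/102796496 ≈ -1.9137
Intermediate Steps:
a = 25
I(H, R) = 200/3 (I(H, R) = (8/3)*25 = 200/3)
Z(Q) = Q + Q³
40010/(Z(-9)*(-36) + I(-5, 8)) - 35156/10292 = 40010/((-9 + (-9)³)*(-36) + 200/3) - 35156/10292 = 40010/((-9 - 729)*(-36) + 200/3) - 35156*1/10292 = 40010/(-738*(-36) + 200/3) - 8789/2573 = 40010/(26568 + 200/3) - 8789/2573 = 40010/(79904/3) - 8789/2573 = 40010*(3/79904) - 8789/2573 = 60015/39952 - 8789/2573 = -196719533/102796496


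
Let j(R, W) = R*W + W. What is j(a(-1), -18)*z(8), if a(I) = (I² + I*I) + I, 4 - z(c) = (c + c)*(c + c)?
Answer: 9072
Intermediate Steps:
z(c) = 4 - 4*c² (z(c) = 4 - (c + c)*(c + c) = 4 - 2*c*2*c = 4 - 4*c²)
a(I) = I + 2*I² (a(I) = (I² + I²) + I = 2*I² + I = I + 2*I²)
j(R, W) = W + R*W
j(a(-1), -18)*z(8) = (-18*(1 - (1 + 2*(-1))))*(4 - 4*8²) = (-18*(1 - (1 - 2)))*(4 - 4*64) = (-18*(1 - 1*(-1)))*(4 - 256) = -18*(1 + 1)*(-252) = -18*2*(-252) = -36*(-252) = 9072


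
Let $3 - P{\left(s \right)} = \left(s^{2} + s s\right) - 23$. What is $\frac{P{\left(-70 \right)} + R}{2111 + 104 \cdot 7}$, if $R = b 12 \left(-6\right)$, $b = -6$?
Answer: $- \frac{9342}{2839} \approx -3.2906$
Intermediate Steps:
$P{\left(s \right)} = 26 - 2 s^{2}$ ($P{\left(s \right)} = 3 - \left(\left(s^{2} + s s\right) - 23\right) = 3 - \left(\left(s^{2} + s^{2}\right) - 23\right) = 3 - \left(2 s^{2} - 23\right) = 3 - \left(-23 + 2 s^{2}\right) = 26 - 2 s^{2}$)
$R = 432$ ($R = \left(-6\right) 12 \left(-6\right) = \left(-72\right) \left(-6\right) = 432$)
$\frac{P{\left(-70 \right)} + R}{2111 + 104 \cdot 7} = \frac{\left(26 - 2 \left(-70\right)^{2}\right) + 432}{2111 + 104 \cdot 7} = \frac{\left(26 - 9800\right) + 432}{2111 + 728} = \frac{\left(26 - 9800\right) + 432}{2839} = \left(-9774 + 432\right) \frac{1}{2839} = \left(-9342\right) \frac{1}{2839} = - \frac{9342}{2839}$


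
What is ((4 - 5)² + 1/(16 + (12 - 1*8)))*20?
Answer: 21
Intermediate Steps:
((4 - 5)² + 1/(16 + (12 - 1*8)))*20 = ((-1)² + 1/(16 + (12 - 8)))*20 = (1 + 1/(16 + 4))*20 = (1 + 1/20)*20 = (21/20)*20 = 21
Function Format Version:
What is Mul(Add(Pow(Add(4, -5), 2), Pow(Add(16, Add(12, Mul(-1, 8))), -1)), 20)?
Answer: 21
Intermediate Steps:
Mul(Add(Pow(Add(4, -5), 2), Pow(Add(16, Add(12, Mul(-1, 8))), -1)), 20) = Mul(Add(Pow(-1, 2), Pow(Add(16, Add(12, -8)), -1)), 20) = Mul(Add(1, Pow(Add(16, 4), -1)), 20) = Mul(Add(1, Pow(20, -1)), 20) = Mul(Add(1, Rational(1, 20)), 20) = Mul(Rational(21, 20), 20) = 21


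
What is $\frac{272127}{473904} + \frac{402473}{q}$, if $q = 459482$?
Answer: $\frac{1697693671}{1170700848} \approx 1.4502$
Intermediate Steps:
$\frac{272127}{473904} + \frac{402473}{q} = \frac{272127}{473904} + \frac{402473}{459482} = 272127 \cdot \frac{1}{473904} + 402473 \cdot \frac{1}{459482} = \frac{90709}{157968} + \frac{12983}{14822} = \frac{1697693671}{1170700848}$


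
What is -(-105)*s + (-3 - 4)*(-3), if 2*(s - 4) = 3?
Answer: 1197/2 ≈ 598.50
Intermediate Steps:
s = 11/2 (s = 4 + (½)*3 = 4 + 3/2 = 11/2 ≈ 5.5000)
-(-105)*s + (-3 - 4)*(-3) = -(-105)*11/2 + (-3 - 4)*(-3) = -35*(-33/2) - 7*(-3) = 1155/2 + 21 = 1197/2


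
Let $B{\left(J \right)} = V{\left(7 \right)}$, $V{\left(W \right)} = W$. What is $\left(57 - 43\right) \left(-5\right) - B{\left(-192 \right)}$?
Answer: $-77$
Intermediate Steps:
$B{\left(J \right)} = 7$
$\left(57 - 43\right) \left(-5\right) - B{\left(-192 \right)} = \left(57 - 43\right) \left(-5\right) - 7 = 14 \left(-5\right) - 7 = -70 - 7 = -77$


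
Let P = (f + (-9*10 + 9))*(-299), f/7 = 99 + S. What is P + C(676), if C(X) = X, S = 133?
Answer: -460681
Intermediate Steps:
f = 1624 (f = 7*(99 + 133) = 7*232 = 1624)
P = -461357 (P = (1624 + (-9*10 + 9))*(-299) = (1624 + (-90 + 9))*(-299) = (1624 - 81)*(-299) = 1543*(-299) = -461357)
P + C(676) = -461357 + 676 = -460681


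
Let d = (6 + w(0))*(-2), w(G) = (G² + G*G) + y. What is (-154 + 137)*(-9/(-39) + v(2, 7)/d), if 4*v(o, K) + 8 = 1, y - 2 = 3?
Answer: -6035/1144 ≈ -5.2754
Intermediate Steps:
y = 5 (y = 2 + 3 = 5)
v(o, K) = -7/4 (v(o, K) = -2 + (¼)*1 = -2 + ¼ = -7/4)
w(G) = 5 + 2*G² (w(G) = (G² + G*G) + 5 = (G² + G²) + 5 = 2*G² + 5 = 5 + 2*G²)
d = -22 (d = (6 + (5 + 2*0²))*(-2) = (6 + (5 + 2*0))*(-2) = (6 + (5 + 0))*(-2) = (6 + 5)*(-2) = 11*(-2) = -22)
(-154 + 137)*(-9/(-39) + v(2, 7)/d) = (-154 + 137)*(-9/(-39) - 7/4/(-22)) = -17*(-9*(-1/39) - 7/4*(-1/22)) = -17*(3/13 + 7/88) = -17*355/1144 = -6035/1144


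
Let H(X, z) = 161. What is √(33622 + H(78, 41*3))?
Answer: √33783 ≈ 183.80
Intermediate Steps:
√(33622 + H(78, 41*3)) = √(33622 + 161) = √33783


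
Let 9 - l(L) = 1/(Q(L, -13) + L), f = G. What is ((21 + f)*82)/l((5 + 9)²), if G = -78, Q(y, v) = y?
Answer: -1832208/3527 ≈ -519.48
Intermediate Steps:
f = -78
l(L) = 9 - 1/(2*L) (l(L) = 9 - 1/(L + L) = 9 - 1/(2*L))
((21 + f)*82)/l((5 + 9)²) = ((21 - 78)*82)/(9 - 1/(2*(5 + 9)²)) = (-57*82)/(9 - 1/(2*(14²))) = -4674/(9 - ½/196) = -4674/(9 - ½*1/196) = -4674/(9 - 1/392) = -4674/3527/392 = -4674*392/3527 = -1832208/3527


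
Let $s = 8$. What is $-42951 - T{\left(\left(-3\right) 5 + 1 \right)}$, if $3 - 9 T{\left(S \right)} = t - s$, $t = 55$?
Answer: $- \frac{386515}{9} \approx -42946.0$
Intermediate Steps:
$T{\left(S \right)} = - \frac{44}{9}$ ($T{\left(S \right)} = \frac{1}{3} - \frac{55 - 8}{9} = \frac{1}{3} - \frac{47}{9} = - \frac{44}{9}$)
$-42951 - T{\left(\left(-3\right) 5 + 1 \right)} = -42951 - - \frac{44}{9} = -42951 + \frac{44}{9} = - \frac{386515}{9}$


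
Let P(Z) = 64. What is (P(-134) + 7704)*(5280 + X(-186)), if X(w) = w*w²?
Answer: -49944946368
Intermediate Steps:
X(w) = w³
(P(-134) + 7704)*(5280 + X(-186)) = (64 + 7704)*(5280 + (-186)³) = 7768*(5280 - 6434856) = 7768*(-6429576) = -49944946368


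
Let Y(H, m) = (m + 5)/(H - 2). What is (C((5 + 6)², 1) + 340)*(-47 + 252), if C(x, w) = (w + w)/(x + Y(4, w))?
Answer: 4321605/62 ≈ 69703.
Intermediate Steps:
Y(H, m) = (5 + m)/(-2 + H)
C(x, w) = 2*w/(5/2 + x + w/2) (C(x, w) = (w + w)/(x + (5 + w)/(-2 + 4)) = (2*w)/(x + (5 + w)/2) = (2*w)/(x + (5/2 + w/2)) = (2*w)/(5/2 + x + w/2) = 2*w/(5/2 + x + w/2))
(C((5 + 6)², 1) + 340)*(-47 + 252) = (4*1/(5 + 1 + 2*(5 + 6)²) + 340)*(-47 + 252) = (4*1/(5 + 1 + 2*11²) + 340)*205 = (4*1/(5 + 1 + 2*121) + 340)*205 = (4*1/(5 + 1 + 242) + 340)*205 = (4*1/248 + 340)*205 = (4*1*(1/248) + 340)*205 = (1/62 + 340)*205 = (21081/62)*205 = 4321605/62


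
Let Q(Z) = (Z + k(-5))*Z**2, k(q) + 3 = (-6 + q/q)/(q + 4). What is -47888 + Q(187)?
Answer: 6561253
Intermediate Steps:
k(q) = -3 - 5/(4 + q) (k(q) = -3 + (-6 + q/q)/(q + 4) = -3 + (-6 + 1)/(4 + q) = -3 - 5/(4 + q))
Q(Z) = Z**2*(2 + Z) (Q(Z) = (Z + (-17 - 3*(-5))/(4 - 5))*Z**2 = (Z + (-17 + 15)/(-1))*Z**2 = (Z - 1*(-2))*Z**2 = (Z + 2)*Z**2 = (2 + Z)*Z**2 = Z**2*(2 + Z))
-47888 + Q(187) = -47888 + 187**2*(2 + 187) = -47888 + 34969*189 = -47888 + 6609141 = 6561253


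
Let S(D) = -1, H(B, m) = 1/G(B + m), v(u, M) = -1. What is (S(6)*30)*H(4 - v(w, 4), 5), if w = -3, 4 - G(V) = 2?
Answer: -15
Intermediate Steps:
G(V) = 2 (G(V) = 4 - 1*2 = 4 - 2 = 2)
H(B, m) = ½ (H(B, m) = 1/2 = ½)
(S(6)*30)*H(4 - v(w, 4), 5) = -1*30*(½) = -30*½ = -15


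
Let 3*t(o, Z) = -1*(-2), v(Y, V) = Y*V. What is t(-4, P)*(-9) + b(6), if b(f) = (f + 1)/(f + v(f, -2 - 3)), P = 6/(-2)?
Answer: -151/24 ≈ -6.2917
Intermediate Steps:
v(Y, V) = V*Y
P = -3 (P = 6*(-½) = -3)
b(f) = -(1 + f)/(4*f) (b(f) = (f + 1)/(f + (-2 - 3)*f) = (1 + f)/(f - 5*f) = (1 + f)/((-4*f)) = (1 + f)*(-1/(4*f)) = -(1 + f)/(4*f))
t(o, Z) = ⅔ (t(o, Z) = (-1*(-2))/3 = (⅓)*2 = ⅔)
t(-4, P)*(-9) + b(6) = (⅔)*(-9) + (¼)*(-1 - 1*6)/6 = -6 + (¼)*(⅙)*(-1 - 6) = -6 + (¼)*(⅙)*(-7) = -6 - 7/24 = -151/24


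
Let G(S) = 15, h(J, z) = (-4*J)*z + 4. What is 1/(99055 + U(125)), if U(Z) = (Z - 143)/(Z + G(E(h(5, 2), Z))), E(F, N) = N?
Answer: 70/6933841 ≈ 1.0095e-5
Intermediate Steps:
h(J, z) = 4 - 4*J*z (h(J, z) = -4*J*z + 4 = 4 - 4*J*z)
U(Z) = (-143 + Z)/(15 + Z) (U(Z) = (Z - 143)/(Z + 15) = (-143 + Z)/(15 + Z))
1/(99055 + U(125)) = 1/(99055 + (-143 + 125)/(15 + 125)) = 1/(99055 - 18/140) = 1/(99055 + (1/140)*(-18)) = 1/(99055 - 9/70) = 1/(6933841/70) = 70/6933841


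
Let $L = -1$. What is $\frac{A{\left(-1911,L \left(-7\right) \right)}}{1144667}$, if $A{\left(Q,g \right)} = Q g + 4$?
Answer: $- \frac{13373}{1144667} \approx -0.011683$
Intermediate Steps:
$A{\left(Q,g \right)} = 4 + Q g$
$\frac{A{\left(-1911,L \left(-7\right) \right)}}{1144667} = \frac{4 - 1911 \left(\left(-1\right) \left(-7\right)\right)}{1144667} = \left(4 - 13377\right) \frac{1}{1144667} = \left(-13373\right) \frac{1}{1144667} = - \frac{13373}{1144667}$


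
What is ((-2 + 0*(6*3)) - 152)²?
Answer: 23716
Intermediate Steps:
((-2 + 0*(6*3)) - 152)² = ((-2 + 0*18) - 152)² = ((-2 + 0) - 152)² = (-2 - 152)² = (-154)² = 23716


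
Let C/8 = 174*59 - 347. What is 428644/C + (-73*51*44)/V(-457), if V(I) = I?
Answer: 3298675033/9065966 ≈ 363.85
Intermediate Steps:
C = 79352 (C = 8*(174*59 - 347) = 8*(10266 - 347) = 8*9919 = 79352)
428644/C + (-73*51*44)/V(-457) = 428644/79352 + (-73*51*44)/(-457) = 428644*(1/79352) - 3723*44*(-1/457) = 107161/19838 - 163812*(-1/457) = 107161/19838 + 163812/457 = 3298675033/9065966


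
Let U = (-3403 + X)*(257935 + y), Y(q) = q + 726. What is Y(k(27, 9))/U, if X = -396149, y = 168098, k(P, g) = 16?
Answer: -371/85111168608 ≈ -4.3590e-9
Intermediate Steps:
Y(q) = 726 + q
U = -170222337216 (U = (-3403 - 396149)*(257935 + 168098) = -399552*426033 = -170222337216)
Y(k(27, 9))/U = (726 + 16)/(-170222337216) = 742*(-1/170222337216) = -371/85111168608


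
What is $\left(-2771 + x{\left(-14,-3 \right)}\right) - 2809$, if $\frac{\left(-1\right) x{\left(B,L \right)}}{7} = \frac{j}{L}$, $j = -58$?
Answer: $- \frac{17146}{3} \approx -5715.3$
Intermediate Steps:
$x{\left(B,L \right)} = \frac{406}{L}$ ($x{\left(B,L \right)} = - 7 \left(- \frac{58}{L}\right) = \frac{406}{L}$)
$\left(-2771 + x{\left(-14,-3 \right)}\right) - 2809 = \left(-2771 + \frac{406}{-3}\right) - 2809 = \left(-2771 + 406 \left(- \frac{1}{3}\right)\right) - 2809 = \left(-2771 - \frac{406}{3}\right) - 2809 = - \frac{8719}{3} - 2809 = - \frac{17146}{3}$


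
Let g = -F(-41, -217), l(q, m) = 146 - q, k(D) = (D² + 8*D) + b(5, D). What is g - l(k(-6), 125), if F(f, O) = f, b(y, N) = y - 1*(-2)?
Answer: -110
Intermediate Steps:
b(y, N) = 2 + y (b(y, N) = y + 2 = 2 + y)
k(D) = 7 + D² + 8*D (k(D) = (D² + 8*D) + (2 + 5) = (D² + 8*D) + 7 = 7 + D² + 8*D)
g = 41 (g = -1*(-41) = 41)
g - l(k(-6), 125) = 41 - (146 - (7 + (-6)² + 8*(-6))) = 41 - (146 - (7 + 36 - 48)) = 41 - (146 - 1*(-5)) = 41 - (146 + 5) = 41 - 1*151 = 41 - 151 = -110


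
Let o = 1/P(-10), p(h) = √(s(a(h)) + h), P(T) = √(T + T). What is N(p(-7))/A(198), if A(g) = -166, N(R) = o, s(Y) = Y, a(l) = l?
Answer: I*√5/1660 ≈ 0.001347*I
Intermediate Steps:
P(T) = √2*√T (P(T) = √(2*T) = √2*√T)
p(h) = √2*√h (p(h) = √(h + h) = √(2*h) = √2*√h)
o = -I*√5/10 (o = 1/(√2*√(-10)) = 1/(√2*(I*√10)) = 1/(2*I*√5) = -I*√5/10 ≈ -0.22361*I)
N(R) = -I*√5/10
N(p(-7))/A(198) = -I*√5/10/(-166) = -I*√5/10*(-1/166) = I*√5/1660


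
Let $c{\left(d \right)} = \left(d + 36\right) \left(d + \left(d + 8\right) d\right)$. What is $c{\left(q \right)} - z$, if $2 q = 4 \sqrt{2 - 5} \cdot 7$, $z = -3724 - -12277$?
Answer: $-35013 - 3696 i \sqrt{3} \approx -35013.0 - 6401.7 i$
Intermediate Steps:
$z = 8553$ ($z = -3724 + 12277 = 8553$)
$q = 14 i \sqrt{3}$ ($q = \frac{4 \sqrt{2 - 5} \cdot 7}{2} = \frac{4 \sqrt{-3} \cdot 7}{2} = \frac{4 i \sqrt{3} \cdot 7}{2} = \frac{28 i \sqrt{3}}{2} = 14 i \sqrt{3} \approx 24.249 i$)
$c{\left(d \right)} = \left(36 + d\right) \left(d + d \left(8 + d\right)\right)$ ($c{\left(d \right)} = \left(36 + d\right) \left(d + \left(8 + d\right) d\right) = \left(36 + d\right) \left(d + d \left(8 + d\right)\right)$)
$c{\left(q \right)} - z = 14 i \sqrt{3} \left(324 + \left(14 i \sqrt{3}\right)^{2} + 45 \cdot 14 i \sqrt{3}\right) - 8553 = 14 i \sqrt{3} \left(324 - 588 + 630 i \sqrt{3}\right) - 8553 = 14 i \sqrt{3} \left(-264 + 630 i \sqrt{3}\right) - 8553 = -8553 + 14 i \sqrt{3} \left(-264 + 630 i \sqrt{3}\right)$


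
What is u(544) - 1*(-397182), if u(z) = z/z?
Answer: 397183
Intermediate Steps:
u(z) = 1
u(544) - 1*(-397182) = 1 - 1*(-397182) = 1 + 397182 = 397183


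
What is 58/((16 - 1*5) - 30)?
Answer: -58/19 ≈ -3.0526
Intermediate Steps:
58/((16 - 1*5) - 30) = 58/((16 - 5) - 30) = 58/(11 - 30) = 58/(-19) = -1/19*58 = -58/19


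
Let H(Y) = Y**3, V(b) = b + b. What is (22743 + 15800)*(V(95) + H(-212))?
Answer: -367235314334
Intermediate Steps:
V(b) = 2*b
(22743 + 15800)*(V(95) + H(-212)) = (22743 + 15800)*(2*95 + (-212)**3) = 38543*(190 - 9528128) = 38543*(-9527938) = -367235314334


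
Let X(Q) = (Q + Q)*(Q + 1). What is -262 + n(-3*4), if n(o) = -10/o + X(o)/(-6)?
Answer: -1831/6 ≈ -305.17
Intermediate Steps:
X(Q) = 2*Q*(1 + Q) (X(Q) = (2*Q)*(1 + Q) = 2*Q*(1 + Q))
n(o) = -10/o - o*(1 + o)/3 (n(o) = -10/o + (2*o*(1 + o))/(-6) = -10/o + (2*o*(1 + o))*(-⅙) = -10/o - o*(1 + o)/3)
-262 + n(-3*4) = -262 + (-30 + (-3*4)²*(-1 - (-3)*4))/(3*((-3*4))) = -262 + (⅓)*(-30 + (-12)²*(-1 - 1*(-12)))/(-12) = -262 + (⅓)*(-1/12)*(-30 + 144*(-1 + 12)) = -262 + (⅓)*(-1/12)*(-30 + 144*11) = -262 + (⅓)*(-1/12)*(-30 + 1584) = -262 + (⅓)*(-1/12)*1554 = -262 - 259/6 = -1831/6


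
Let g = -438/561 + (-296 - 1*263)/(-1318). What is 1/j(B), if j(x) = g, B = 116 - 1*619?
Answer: -246466/87895 ≈ -2.8041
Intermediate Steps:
B = -503 (B = 116 - 619 = -503)
g = -87895/246466 (g = -438*1/561 + (-296 - 263)*(-1/1318) = -146/187 - 559*(-1/1318) = -146/187 + 559/1318 = -87895/246466 ≈ -0.35662)
j(x) = -87895/246466
1/j(B) = 1/(-87895/246466) = -246466/87895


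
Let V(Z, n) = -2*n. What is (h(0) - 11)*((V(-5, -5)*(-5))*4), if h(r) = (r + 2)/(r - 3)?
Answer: 7000/3 ≈ 2333.3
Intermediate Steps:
h(r) = (2 + r)/(-3 + r)
(h(0) - 11)*((V(-5, -5)*(-5))*4) = ((2 + 0)/(-3 + 0) - 11)*((-2*(-5)*(-5))*4) = (2/(-3) - 11)*((10*(-5))*4) = (-⅓*2 - 11)*(-50*4) = (-⅔ - 11)*(-200) = -35/3*(-200) = 7000/3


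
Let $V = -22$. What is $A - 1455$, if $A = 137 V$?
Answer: $-4469$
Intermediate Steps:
$A = -3014$ ($A = 137 \left(-22\right) = -3014$)
$A - 1455 = -3014 - 1455 = -4469$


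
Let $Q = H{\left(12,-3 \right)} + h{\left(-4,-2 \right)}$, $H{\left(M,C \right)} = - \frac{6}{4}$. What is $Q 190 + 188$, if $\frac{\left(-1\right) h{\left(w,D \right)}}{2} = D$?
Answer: $663$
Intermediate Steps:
$H{\left(M,C \right)} = - \frac{3}{2}$ ($H{\left(M,C \right)} = \left(-6\right) \frac{1}{4} = - \frac{3}{2}$)
$h{\left(w,D \right)} = - 2 D$
$Q = \frac{5}{2}$ ($Q = - \frac{3}{2} - -4 = - \frac{3}{2} + 4 = \frac{5}{2} \approx 2.5$)
$Q 190 + 188 = \frac{5}{2} \cdot 190 + 188 = 475 + 188 = 663$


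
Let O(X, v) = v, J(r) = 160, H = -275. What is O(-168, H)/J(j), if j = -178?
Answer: -55/32 ≈ -1.7188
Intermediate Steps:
O(-168, H)/J(j) = -275/160 = -275*1/160 = -55/32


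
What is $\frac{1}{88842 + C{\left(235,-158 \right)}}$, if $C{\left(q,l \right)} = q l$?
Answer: $\frac{1}{51712} \approx 1.9338 \cdot 10^{-5}$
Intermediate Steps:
$C{\left(q,l \right)} = l q$
$\frac{1}{88842 + C{\left(235,-158 \right)}} = \frac{1}{88842 - 37130} = \frac{1}{51712}$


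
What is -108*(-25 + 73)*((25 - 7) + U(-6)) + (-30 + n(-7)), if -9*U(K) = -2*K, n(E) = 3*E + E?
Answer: -86458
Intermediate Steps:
n(E) = 4*E
U(K) = 2*K/9 (U(K) = -(-2)*K/9 = 2*K/9)
-108*(-25 + 73)*((25 - 7) + U(-6)) + (-30 + n(-7)) = -108*(-25 + 73)*((25 - 7) + (2/9)*(-6)) + (-30 + 4*(-7)) = -5184*(18 - 4/3) + (-30 - 28) = -5184*50/3 - 58 = -108*800 - 58 = -86400 - 58 = -86458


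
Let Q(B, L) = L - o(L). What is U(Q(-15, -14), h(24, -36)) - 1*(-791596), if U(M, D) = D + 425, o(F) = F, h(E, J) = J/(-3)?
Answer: 792033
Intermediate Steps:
h(E, J) = -J/3 (h(E, J) = J*(-⅓) = -J/3)
Q(B, L) = 0 (Q(B, L) = L - L = 0)
U(M, D) = 425 + D
U(Q(-15, -14), h(24, -36)) - 1*(-791596) = (425 - ⅓*(-36)) - 1*(-791596) = (425 + 12) + 791596 = 437 + 791596 = 792033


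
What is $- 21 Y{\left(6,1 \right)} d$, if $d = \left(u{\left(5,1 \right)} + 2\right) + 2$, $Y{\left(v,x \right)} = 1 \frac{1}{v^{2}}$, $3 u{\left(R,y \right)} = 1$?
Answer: $- \frac{91}{36} \approx -2.5278$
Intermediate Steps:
$u{\left(R,y \right)} = \frac{1}{3}$ ($u{\left(R,y \right)} = \frac{1}{3} \cdot 1 = \frac{1}{3}$)
$Y{\left(v,x \right)} = \frac{1}{v^{2}}$ ($Y{\left(v,x \right)} = 1 \frac{1}{v^{2}} = \frac{1}{v^{2}}$)
$d = \frac{13}{3}$ ($d = \left(\frac{1}{3} + 2\right) + 2 = \frac{7}{3} + 2 = \frac{13}{3} \approx 4.3333$)
$- 21 Y{\left(6,1 \right)} d = - \frac{21}{36} \cdot \frac{13}{3} = \left(-21\right) \frac{1}{36} \cdot \frac{13}{3} = \left(- \frac{7}{12}\right) \frac{13}{3} = - \frac{91}{36}$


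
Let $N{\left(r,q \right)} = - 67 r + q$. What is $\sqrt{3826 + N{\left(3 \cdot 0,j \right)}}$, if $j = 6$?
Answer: $2 \sqrt{958} \approx 61.903$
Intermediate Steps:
$N{\left(r,q \right)} = q - 67 r$
$\sqrt{3826 + N{\left(3 \cdot 0,j \right)}} = \sqrt{3826 + \left(6 - 67 \cdot 3 \cdot 0\right)} = \sqrt{3826 + \left(6 - 0\right)} = \sqrt{3826 + \left(6 + 0\right)} = \sqrt{3826 + 6} = \sqrt{3832} = 2 \sqrt{958}$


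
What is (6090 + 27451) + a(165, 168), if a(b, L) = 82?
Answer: 33623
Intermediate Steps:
(6090 + 27451) + a(165, 168) = (6090 + 27451) + 82 = 33541 + 82 = 33623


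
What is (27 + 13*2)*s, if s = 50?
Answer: 2650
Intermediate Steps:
(27 + 13*2)*s = (27 + 13*2)*50 = (27 + 26)*50 = 53*50 = 2650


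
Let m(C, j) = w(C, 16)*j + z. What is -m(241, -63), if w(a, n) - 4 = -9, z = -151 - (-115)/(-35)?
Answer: -1125/7 ≈ -160.71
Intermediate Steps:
z = -1080/7 (z = -151 - (-115)*(-1)/35 = -151 - 1*23/7 = -151 - 23/7 = -1080/7 ≈ -154.29)
w(a, n) = -5 (w(a, n) = 4 - 9 = -5)
m(C, j) = -1080/7 - 5*j (m(C, j) = -5*j - 1080/7 = -1080/7 - 5*j)
-m(241, -63) = -(-1080/7 - 5*(-63)) = -(-1080/7 + 315) = -1*1125/7 = -1125/7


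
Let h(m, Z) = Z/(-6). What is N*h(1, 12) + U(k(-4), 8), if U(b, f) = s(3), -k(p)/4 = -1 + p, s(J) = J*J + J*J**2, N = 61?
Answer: -86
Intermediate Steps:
h(m, Z) = -Z/6 (h(m, Z) = Z*(-1/6) = -Z/6)
s(J) = J**2 + J**3
k(p) = 4 - 4*p (k(p) = -4*(-1 + p) = 4 - 4*p)
U(b, f) = 36 (U(b, f) = 3**2*(1 + 3) = 9*4 = 36)
N*h(1, 12) + U(k(-4), 8) = 61*(-1/6*12) + 36 = 61*(-2) + 36 = -122 + 36 = -86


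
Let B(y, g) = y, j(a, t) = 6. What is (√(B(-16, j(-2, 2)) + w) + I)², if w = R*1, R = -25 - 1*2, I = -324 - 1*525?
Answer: (849 - I*√43)² ≈ 7.2076e+5 - 1.113e+4*I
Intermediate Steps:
I = -849 (I = -324 - 525 = -849)
R = -27 (R = -25 - 2 = -27)
w = -27 (w = -27*1 = -27)
(√(B(-16, j(-2, 2)) + w) + I)² = (√(-16 - 27) - 849)² = (√(-43) - 849)² = (I*√43 - 849)² = (-849 + I*√43)²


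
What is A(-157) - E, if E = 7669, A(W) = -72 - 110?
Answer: -7851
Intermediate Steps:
A(W) = -182
A(-157) - E = -182 - 1*7669 = -182 - 7669 = -7851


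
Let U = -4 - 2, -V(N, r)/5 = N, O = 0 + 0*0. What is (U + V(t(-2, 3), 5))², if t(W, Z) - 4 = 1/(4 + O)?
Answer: 11881/16 ≈ 742.56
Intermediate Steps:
O = 0 (O = 0 + 0 = 0)
t(W, Z) = 17/4 (t(W, Z) = 4 + 1/(4 + 0) = 4 + 1/4 = 4 + ¼ = 17/4)
V(N, r) = -5*N
U = -6
(U + V(t(-2, 3), 5))² = (-6 - 5*17/4)² = (-6 - 85/4)² = (-109/4)² = 11881/16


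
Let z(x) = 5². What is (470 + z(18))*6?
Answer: 2970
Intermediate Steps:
z(x) = 25
(470 + z(18))*6 = (470 + 25)*6 = 495*6 = 2970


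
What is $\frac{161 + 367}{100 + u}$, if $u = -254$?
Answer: $- \frac{24}{7} \approx -3.4286$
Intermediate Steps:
$\frac{161 + 367}{100 + u} = \frac{161 + 367}{100 - 254} = \frac{528}{-154} = 528 \left(- \frac{1}{154}\right) = - \frac{24}{7}$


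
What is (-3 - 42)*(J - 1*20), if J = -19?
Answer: 1755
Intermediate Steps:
(-3 - 42)*(J - 1*20) = (-3 - 42)*(-19 - 1*20) = -45*(-19 - 20) = -45*(-39) = 1755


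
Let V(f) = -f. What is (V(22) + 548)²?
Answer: 276676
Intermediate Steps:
(V(22) + 548)² = (-1*22 + 548)² = (-22 + 548)² = 526² = 276676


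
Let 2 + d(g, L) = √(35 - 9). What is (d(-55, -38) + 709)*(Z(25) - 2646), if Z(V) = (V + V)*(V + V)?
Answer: -103222 - 146*√26 ≈ -1.0397e+5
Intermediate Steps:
d(g, L) = -2 + √26 (d(g, L) = -2 + √(35 - 9) = -2 + √26)
Z(V) = 4*V² (Z(V) = (2*V)*(2*V) = 4*V²)
(d(-55, -38) + 709)*(Z(25) - 2646) = ((-2 + √26) + 709)*(4*25² - 2646) = (707 + √26)*(4*625 - 2646) = (707 + √26)*(2500 - 2646) = (707 + √26)*(-146) = -103222 - 146*√26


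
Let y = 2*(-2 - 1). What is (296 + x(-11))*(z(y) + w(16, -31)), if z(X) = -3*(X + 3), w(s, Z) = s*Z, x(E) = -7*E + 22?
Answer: -192365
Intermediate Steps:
x(E) = 22 - 7*E
y = -6 (y = 2*(-3) = -6)
w(s, Z) = Z*s
z(X) = -9 - 3*X (z(X) = -3*(3 + X) = -9 - 3*X)
(296 + x(-11))*(z(y) + w(16, -31)) = (296 + (22 - 7*(-11)))*((-9 - 3*(-6)) - 31*16) = (296 + (22 + 77))*((-9 + 18) - 496) = (296 + 99)*(9 - 496) = 395*(-487) = -192365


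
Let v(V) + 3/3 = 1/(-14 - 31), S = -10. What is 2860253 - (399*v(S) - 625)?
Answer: 42919288/15 ≈ 2.8613e+6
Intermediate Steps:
v(V) = -46/45 (v(V) = -1 + 1/(-14 - 31) = -1 + 1/(-45) = -1 - 1/45 = -46/45)
2860253 - (399*v(S) - 625) = 2860253 - (399*(-46/45) - 625) = 2860253 - (-6118/15 - 625) = 2860253 - 1*(-15493/15) = 2860253 + 15493/15 = 42919288/15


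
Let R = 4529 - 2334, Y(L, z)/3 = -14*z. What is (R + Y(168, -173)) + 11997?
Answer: 21458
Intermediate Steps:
Y(L, z) = -42*z (Y(L, z) = 3*(-14*z) = -42*z)
R = 2195
(R + Y(168, -173)) + 11997 = (2195 - 42*(-173)) + 11997 = (2195 + 7266) + 11997 = 9461 + 11997 = 21458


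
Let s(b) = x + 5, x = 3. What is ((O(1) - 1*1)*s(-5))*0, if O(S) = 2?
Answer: 0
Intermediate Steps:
s(b) = 8 (s(b) = 3 + 5 = 8)
((O(1) - 1*1)*s(-5))*0 = ((2 - 1*1)*8)*0 = ((2 - 1)*8)*0 = (1*8)*0 = 8*0 = 0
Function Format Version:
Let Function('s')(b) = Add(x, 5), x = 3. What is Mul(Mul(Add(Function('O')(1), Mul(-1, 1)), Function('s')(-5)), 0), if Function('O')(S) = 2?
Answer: 0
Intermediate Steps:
Function('s')(b) = 8 (Function('s')(b) = Add(3, 5) = 8)
Mul(Mul(Add(Function('O')(1), Mul(-1, 1)), Function('s')(-5)), 0) = Mul(Mul(Add(2, Mul(-1, 1)), 8), 0) = Mul(Mul(Add(2, -1), 8), 0) = Mul(Mul(1, 8), 0) = Mul(8, 0) = 0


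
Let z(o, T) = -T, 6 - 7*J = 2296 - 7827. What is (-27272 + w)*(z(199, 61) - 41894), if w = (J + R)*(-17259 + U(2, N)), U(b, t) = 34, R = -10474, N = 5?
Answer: -6996516617865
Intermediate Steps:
J = 791 (J = 6/7 - (2296 - 7827)/7 = 6/7 - 1/7*(-5531) = 6/7 + 5531/7 = 791)
w = 166789675 (w = (791 - 10474)*(-17259 + 34) = -9683*(-17225) = 166789675)
(-27272 + w)*(z(199, 61) - 41894) = (-27272 + 166789675)*(-1*61 - 41894) = 166762403*(-61 - 41894) = 166762403*(-41955) = -6996516617865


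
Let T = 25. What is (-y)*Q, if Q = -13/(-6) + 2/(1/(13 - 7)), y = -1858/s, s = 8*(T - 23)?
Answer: 78965/48 ≈ 1645.1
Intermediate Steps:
s = 16 (s = 8*(25 - 23) = 8*2 = 16)
y = -929/8 (y = -1858/16 = -1858*1/16 = -929/8 ≈ -116.13)
Q = 85/6 (Q = -13*(-⅙) + 2/(1/6) = 13/6 + 2/(⅙) = 13/6 + 2*6 = 13/6 + 12 = 85/6 ≈ 14.167)
(-y)*Q = -1*(-929/8)*(85/6) = (929/8)*(85/6) = 78965/48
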